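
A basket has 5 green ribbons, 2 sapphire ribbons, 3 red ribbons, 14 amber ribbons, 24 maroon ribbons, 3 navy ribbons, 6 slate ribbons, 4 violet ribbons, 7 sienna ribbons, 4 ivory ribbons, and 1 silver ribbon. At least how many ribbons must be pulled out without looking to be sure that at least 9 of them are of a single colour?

An adversary could hand out at most 8 ribbons per colour (9 colours run out sooner): 5 + 2 + 3 + 8 + 8 + 3 + 6 + 4 + 7 + 4 + 1 = 51 ribbons and still no colour has 9.
By pigeonhole, one more ribbon lands in a colour already at 8, so 52 draws are enough and 51 are not.

52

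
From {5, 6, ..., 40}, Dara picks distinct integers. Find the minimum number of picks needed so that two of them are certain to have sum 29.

27

Two chosen integers sum to 29 exactly when both halves of some pair {x, 29−x} with 5 ≤ x ≤ 29−x ≤ 24 are chosen — 10 such pairs.
The remaining 16 elements (those with no distinct partner in range) can never complete a 29-sum, so the worst case takes all of them and one from each pair: 16 + 10 = 26.
The 27th integer has to be the second member of some pair, so 26 + 1 = 27.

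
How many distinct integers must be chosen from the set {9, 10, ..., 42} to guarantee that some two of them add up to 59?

Group the elements by complementary pair {x, 59−x}: {17,42}, {18,41}, {19,40}, …, giving 13 two-element pairs and 8 integers whose partner 59−x falls outside [9,42].
By pigeonhole, treating each of those 21 groups as a pigeonhole, one can pick one integer per group — 21 integers — with no two summing to 59.
The 22nd integer lands in an occupied pair, forcing a sum of 59.

22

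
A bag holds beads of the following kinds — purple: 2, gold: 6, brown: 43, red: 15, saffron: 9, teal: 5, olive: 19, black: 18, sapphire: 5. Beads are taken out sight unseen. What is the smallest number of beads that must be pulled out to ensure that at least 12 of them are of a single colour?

72

Put each drawn bead into a box by colour. The largest draw with every box below 12 takes min(count, 11) from each colour; colours with fewer than 11 contribute all they have.
Σ min(cᵢ, 11) = 2 + 6 + 11 + 11 + 9 + 5 + 11 + 11 + 5 = 71.
Draw number 71 + 1 = 72 must push one box to 12.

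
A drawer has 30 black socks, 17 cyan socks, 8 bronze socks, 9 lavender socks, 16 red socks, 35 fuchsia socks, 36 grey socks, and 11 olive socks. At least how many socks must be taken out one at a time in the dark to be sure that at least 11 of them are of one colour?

Put each drawn sock into a box by colour. The largest draw with every box below 11 takes min(count, 10) from each colour; colours with fewer than 10 contribute all they have.
Σ min(cᵢ, 10) = 10 + 10 + 8 + 9 + 10 + 10 + 10 + 10 = 77.
Draw number 77 + 1 = 78 must push one box to 11.

78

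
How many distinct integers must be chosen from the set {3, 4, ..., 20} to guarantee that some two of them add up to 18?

A set avoiding the sum 18 can contain at most one of each pair {x, 18−x}, plus the 6 elements whose complement lies outside the range or equal to its own complement.
The integers 9, …, 20 (12 of them) are such a set: any two sum to at least 9+10 = 19 > 18.
Pigeonhole: any 13th integer completes one of the 6 pairs, so 13 choices force a sum of 18.

13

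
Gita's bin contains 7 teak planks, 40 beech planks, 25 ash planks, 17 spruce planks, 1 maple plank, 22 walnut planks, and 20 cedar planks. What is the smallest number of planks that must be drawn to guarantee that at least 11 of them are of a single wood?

Put each drawn plank into a box by wood. The largest draw with every box below 11 takes min(count, 10) from each wood; woods with fewer than 10 contribute all they have.
Σ min(cᵢ, 10) = 7 + 10 + 10 + 10 + 1 + 10 + 10 = 58.
Draw number 58 + 1 = 59 must push one box to 11.

59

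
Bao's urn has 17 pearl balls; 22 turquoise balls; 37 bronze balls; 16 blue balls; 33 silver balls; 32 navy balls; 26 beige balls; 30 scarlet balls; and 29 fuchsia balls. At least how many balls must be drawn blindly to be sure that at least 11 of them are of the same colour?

91

The 9 colours are the holes; the balls drawn are the pigeons.
To avoid 11 of any one colour, the worst case takes at most 10 of each colour.
That gives 10 + 10 + 10 + 10 + 10 + 10 + 10 + 10 + 10 = 90 balls with no colour reaching 11.
The next ball forces some colour to 11, so 90 + 1 = 91.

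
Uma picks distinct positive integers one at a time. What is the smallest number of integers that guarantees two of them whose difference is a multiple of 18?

Integers whose pairwise differences are multiples of 18 are exactly those sharing a remainder mod 18. By the pigeonhole principle, the 18 residue classes mod 18 are the pigeonholes.
With 18 integers one could put 1 in each residue class and have no class reach 2.
The 19th integer pushes some class to 2, so 18·1 + 1 = 19.

19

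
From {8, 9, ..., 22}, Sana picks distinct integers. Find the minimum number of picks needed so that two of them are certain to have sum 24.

Group the elements by complementary pair {x, 24−x}: {8,16}, {9,15}, {10,14}, …, giving 4 two-element pairs, the single value 12 (it cannot pair with itself since the integers are distinct), and 6 integers whose partner 24−x falls outside [8,22].
Treating each of those 11 groups as a pigeonhole, one can pick one integer per group — 11 integers — with no two summing to 24.
The 12th integer lands in an occupied pair, forcing a sum of 24.

12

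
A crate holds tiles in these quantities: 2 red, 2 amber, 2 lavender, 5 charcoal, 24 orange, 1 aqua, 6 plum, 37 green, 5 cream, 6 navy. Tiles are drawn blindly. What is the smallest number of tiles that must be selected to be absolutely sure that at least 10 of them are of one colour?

An adversary could hand out at most 9 tiles per colour (8 colours run out sooner): 2 + 2 + 2 + 5 + 9 + 1 + 6 + 9 + 5 + 6 = 47 tiles and still no colour has 10.
Pigeonhole: one more tile lands in a colour already at 9, so 48 draws are enough and 47 are not.

48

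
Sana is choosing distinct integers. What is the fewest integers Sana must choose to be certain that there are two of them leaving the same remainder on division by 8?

The 8 residue classes mod 8 are the pigeonholes.
With 8 integers one could put 1 in each residue class and have no class reach 2.
The 9th integer pushes some class to 2, so 8·1 + 1 = 9.

9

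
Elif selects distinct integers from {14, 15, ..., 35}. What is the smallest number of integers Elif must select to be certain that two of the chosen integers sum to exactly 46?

14

Group the elements by complementary pair {x, 46−x}: {14,32}, {15,31}, {16,30}, …, giving 9 two-element pairs, the single value 23 (it cannot pair with itself since the integers are distinct), and 3 integers whose partner 46−x falls outside [14,35].
By the pigeonhole principle, treating each of those 13 groups as a pigeonhole, one can pick one integer per group — 13 integers — with no two summing to 46.
The 14th integer lands in an occupied pair, forcing a sum of 46.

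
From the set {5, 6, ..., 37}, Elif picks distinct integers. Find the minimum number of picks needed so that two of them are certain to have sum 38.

Group the elements by complementary pair {x, 38−x}: {5,33}, {6,32}, {7,31}, …, giving 14 two-element pairs, the single value 19 (it cannot pair with itself since the integers are distinct), and 4 integers whose partner 38−x falls outside [5,37].
Treating each of those 19 groups as a pigeonhole, one can pick one integer per group — 19 integers — with no two summing to 38.
The 20th integer lands in an occupied pair, forcing a sum of 38.

20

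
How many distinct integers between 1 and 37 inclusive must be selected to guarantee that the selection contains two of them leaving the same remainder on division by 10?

11

The 10 residue classes mod 10 are the pigeonholes.
With 10 integers one could put 1 in each residue class and have no class reach 2.
The 11th integer pushes some class to 2, so 10·1 + 1 = 11.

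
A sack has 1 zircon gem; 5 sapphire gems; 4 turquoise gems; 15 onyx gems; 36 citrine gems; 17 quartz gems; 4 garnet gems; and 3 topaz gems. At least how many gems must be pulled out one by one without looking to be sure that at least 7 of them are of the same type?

Put each drawn gem into a box by type. The largest draw with every box below 7 takes min(count, 6) from each type; types with fewer than 6 contribute all they have.
Σ min(cᵢ, 6) = 1 + 5 + 4 + 6 + 6 + 6 + 4 + 3 = 35.
Draw number 35 + 1 = 36 must push one box to 7.

36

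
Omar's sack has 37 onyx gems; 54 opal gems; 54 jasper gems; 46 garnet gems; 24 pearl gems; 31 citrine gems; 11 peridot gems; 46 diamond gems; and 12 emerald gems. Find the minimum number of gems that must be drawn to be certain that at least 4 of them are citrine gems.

In the worst case for collecting citrine gems, every non-citrine gem comes out first.
There are 37 + 54 + 54 + 46 + 24 + 11 + 46 + 12 = 284 non-citrine gems altogether.
After those, each further gem must be citrine, so 284 + 4 = 288 draws guarantee 4 citrine gems.

288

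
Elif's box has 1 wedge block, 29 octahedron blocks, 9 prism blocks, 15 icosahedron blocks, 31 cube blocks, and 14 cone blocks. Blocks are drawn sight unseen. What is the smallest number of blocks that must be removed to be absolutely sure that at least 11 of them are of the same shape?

An adversary could hand out at most 10 blocks per shape (wedge, prism run out sooner): 1 + 10 + 9 + 10 + 10 + 10 = 50 blocks and still no shape has 11.
One more block lands in a shape already at 10, so 51 draws are enough and 50 are not.

51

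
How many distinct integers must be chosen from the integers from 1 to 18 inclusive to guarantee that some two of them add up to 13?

13

A set avoiding the sum 13 can contain at most one of each pair {x, 13−x}, plus the 6 elements whose complement lies outside the range.
The integers 7, …, 18 (12 of them) are such a set: any two sum to at least 7+8 = 15 > 13.
By the pigeonhole principle, any 13th integer completes one of the 6 pairs, so 13 choices force a sum of 13.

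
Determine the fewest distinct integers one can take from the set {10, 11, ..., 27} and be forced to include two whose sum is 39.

Group the elements by complementary pair {x, 39−x}: {12,27}, {13,26}, {14,25}, …, giving 8 two-element pairs and 2 integers whose partner 39−x falls outside [10,27].
By pigeonhole, treating each of those 10 groups as a pigeonhole, one can pick one integer per group — 10 integers — with no two summing to 39.
The 11th integer lands in an occupied pair, forcing a sum of 39.

11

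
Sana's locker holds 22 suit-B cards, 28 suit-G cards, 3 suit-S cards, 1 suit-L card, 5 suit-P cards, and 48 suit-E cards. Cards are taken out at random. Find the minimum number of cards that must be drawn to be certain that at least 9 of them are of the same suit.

34

Pigeonhole: put each drawn card into a box by suit. The largest draw with every box below 9 takes min(count, 8) from each suit; suits with fewer than 8 contribute all they have.
Σ min(cᵢ, 8) = 8 + 8 + 3 + 1 + 5 + 8 = 33.
Draw number 33 + 1 = 34 must push one box to 9.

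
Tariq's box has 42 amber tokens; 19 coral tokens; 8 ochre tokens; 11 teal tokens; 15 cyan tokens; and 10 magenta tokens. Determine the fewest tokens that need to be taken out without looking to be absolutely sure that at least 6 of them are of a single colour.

31

By the pigeonhole principle, put each drawn token into a box by colour. The largest draw with every box below 6 takes min(count, 5) from each colour.
Σ min(cᵢ, 5) = 5 + 5 + 5 + 5 + 5 + 5 = 30.
Draw number 30 + 1 = 31 must push one box to 6.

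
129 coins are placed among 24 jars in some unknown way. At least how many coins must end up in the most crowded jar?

The 24 jars are the holes and the 129 coins are the pigeons.
If every jar held at most 5 coins, the total would be at most 24 × 5 = 120, which is less than 129.
So some jar holds at least ⌈129/24⌉ = 6 coins.

6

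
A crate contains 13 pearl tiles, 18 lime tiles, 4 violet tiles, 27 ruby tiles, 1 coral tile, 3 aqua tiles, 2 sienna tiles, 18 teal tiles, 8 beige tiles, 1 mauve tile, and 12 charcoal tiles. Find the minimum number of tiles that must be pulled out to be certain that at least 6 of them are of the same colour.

42

By the pigeonhole principle, the 11 colours are the holes; the tiles drawn are the pigeons.
To avoid 6 of any one colour, the worst case takes at most 5 of each colour, or every tile of a colour that has fewer than 5.
That gives 5 + 5 + 4 + 5 + 1 + 3 + 2 + 5 + 5 + 1 + 5 = 41 tiles with no colour reaching 6.
The next tile forces some colour to 6, so 41 + 1 = 42.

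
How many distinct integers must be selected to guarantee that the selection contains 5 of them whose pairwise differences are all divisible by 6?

25

Integers whose pairwise differences are multiples of 6 are exactly those sharing a remainder mod 6. By pigeonhole, the 6 residue classes mod 6 are the pigeonholes.
With 24 integers one could put 4 in each residue class and have no class reach 5.
The 25th integer pushes some class to 5, so 6·4 + 1 = 25.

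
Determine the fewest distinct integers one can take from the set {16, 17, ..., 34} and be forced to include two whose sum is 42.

Two chosen integers sum to 42 exactly when both halves of some pair {x, 42−x} with 16 ≤ x ≤ 42−x ≤ 26 are chosen — 5 such pairs.
The remaining 9 elements (those with no distinct partner in range) can never complete a 42-sum, so the worst case takes all of them and one from each pair: 9 + 5 = 14.
By pigeonhole, the 15th integer has to be the second member of some pair, so 14 + 1 = 15.

15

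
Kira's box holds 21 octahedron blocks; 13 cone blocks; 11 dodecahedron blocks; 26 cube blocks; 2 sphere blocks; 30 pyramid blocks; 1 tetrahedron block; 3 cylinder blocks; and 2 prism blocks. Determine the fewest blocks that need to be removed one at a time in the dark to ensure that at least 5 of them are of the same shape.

29

An adversary could hand out at most 4 blocks per shape (4 shapes run out sooner): 4 + 4 + 4 + 4 + 2 + 4 + 1 + 3 + 2 = 28 blocks and still no shape has 5.
By the pigeonhole principle, one more block lands in a shape already at 4, so 29 draws are enough and 28 are not.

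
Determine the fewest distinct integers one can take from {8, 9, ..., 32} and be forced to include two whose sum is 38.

15

Group the elements by complementary pair {x, 38−x}: {8,30}, {9,29}, {10,28}, …, giving 11 two-element pairs, the single value 19 (it cannot pair with itself since the integers are distinct), and 2 integers whose partner 38−x falls outside [8,32].
Treating each of those 14 groups as a pigeonhole, one can pick one integer per group — 14 integers — with no two summing to 38.
The 15th integer lands in an occupied pair, forcing a sum of 38.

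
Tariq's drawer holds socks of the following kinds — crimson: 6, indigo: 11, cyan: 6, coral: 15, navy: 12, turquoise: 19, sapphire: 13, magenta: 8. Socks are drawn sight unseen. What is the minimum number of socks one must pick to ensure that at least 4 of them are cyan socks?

88

In the worst case for collecting cyan socks, every non-cyan sock comes out first.
There are 6 + 11 + 15 + 12 + 19 + 13 + 8 = 84 non-cyan socks altogether.
After those, each further sock must be cyan, so 84 + 4 = 88 draws guarantee 4 cyan socks.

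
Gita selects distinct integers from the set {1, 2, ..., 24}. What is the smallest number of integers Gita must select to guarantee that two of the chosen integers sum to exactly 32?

17

Group the elements by complementary pair {x, 32−x}: {8,24}, {9,23}, {10,22}, …, giving 8 two-element pairs; the single value 16 (it cannot pair with itself since the integers are distinct); and 7 integers whose partner 32−x falls outside [1,24].
Treating each of those 16 groups as a pigeonhole, one can pick one integer per group — 16 integers — with no two summing to 32.
The 17th integer lands in an occupied pair, forcing a sum of 32.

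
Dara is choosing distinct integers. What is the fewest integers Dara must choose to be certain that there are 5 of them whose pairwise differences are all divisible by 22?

89

Integers whose pairwise differences are multiples of 22 are exactly those sharing a remainder mod 22. By pigeonhole, the 22 residue classes mod 22 are the pigeonholes.
With 88 integers one could put 4 in each residue class and have no class reach 5.
The 89th integer pushes some class to 5, so 22·4 + 1 = 89.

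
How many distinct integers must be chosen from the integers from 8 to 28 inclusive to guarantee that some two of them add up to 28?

A set avoiding the sum 28 can contain at most one of each pair {x, 28−x}, plus the 9 elements whose complement lies outside the range or equal to its own complement.
The integers 14, …, 28 (15 of them) are such a set: any two sum to at least 14+15 = 29 > 28.
By pigeonhole, any 16th integer completes one of the 6 pairs, so 16 choices force a sum of 28.

16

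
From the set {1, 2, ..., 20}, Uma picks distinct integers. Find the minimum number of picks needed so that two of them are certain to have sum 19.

Two chosen integers sum to 19 exactly when both halves of some pair {x, 19−x} with 1 ≤ x ≤ 19−x ≤ 18 are chosen — 9 such pairs.
The remaining 2 elements (those with no distinct partner in range) can never complete a 19-sum, so the worst case takes all of them and one from each pair: 2 + 9 = 11.
By the pigeonhole principle, the 12th integer has to be the second member of some pair, so 11 + 1 = 12.

12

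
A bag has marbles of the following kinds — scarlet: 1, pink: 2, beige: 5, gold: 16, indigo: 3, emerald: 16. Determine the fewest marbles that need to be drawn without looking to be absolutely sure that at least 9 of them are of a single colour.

By pigeonhole, the 6 colours are the holes; the marbles drawn are the pigeons.
To avoid 9 of any one colour, the worst case takes at most 8 of each colour, or every marble of a colour that has fewer than 8.
That gives 1 + 2 + 5 + 8 + 3 + 8 = 27 marbles with no colour reaching 9.
The next marble forces some colour to 9, so 27 + 1 = 28.

28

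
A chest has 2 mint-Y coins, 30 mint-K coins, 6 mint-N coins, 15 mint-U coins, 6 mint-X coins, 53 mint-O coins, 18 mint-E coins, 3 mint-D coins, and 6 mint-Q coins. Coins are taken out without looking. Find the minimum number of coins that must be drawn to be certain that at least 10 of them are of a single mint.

The 9 mints are the holes; the coins drawn are the pigeons.
To avoid 10 of any one mint, the worst case takes at most 9 of each mint, or every coin of a mint that has fewer than 9.
That gives 2 + 9 + 6 + 9 + 6 + 9 + 9 + 3 + 6 = 59 coins with no mint reaching 10.
The next coin forces some mint to 10, so 59 + 1 = 60.

60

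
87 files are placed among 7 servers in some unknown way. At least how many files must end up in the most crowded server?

The 7 servers are the holes and the 87 files are the pigeons.
If every server held at most 12 files, the total would be at most 7 × 12 = 84, which is less than 87.
So some server holds at least ⌈87/7⌉ = 13 files.

13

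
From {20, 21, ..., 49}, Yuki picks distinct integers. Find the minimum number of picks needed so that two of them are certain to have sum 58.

22

A set avoiding the sum 58 can contain at most one of each pair {x, 58−x}, plus the 12 elements whose complement lies outside the range or equal to its own complement.
The integers 29, …, 49 (21 of them) are such a set: any two sum to at least 29+30 = 59 > 58.
By pigeonhole, any 22nd integer completes one of the 9 pairs, so 22 choices force a sum of 58.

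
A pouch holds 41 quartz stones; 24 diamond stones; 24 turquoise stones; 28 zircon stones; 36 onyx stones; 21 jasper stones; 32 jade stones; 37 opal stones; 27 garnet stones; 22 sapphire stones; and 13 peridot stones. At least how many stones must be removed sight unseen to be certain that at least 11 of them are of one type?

111

By pigeonhole, the 11 types are the holes; the stones drawn are the pigeons.
To avoid 11 of any one type, the worst case takes at most 10 of each type.
That gives 10 + 10 + 10 + 10 + 10 + 10 + 10 + 10 + 10 + 10 + 10 = 110 stones with no type reaching 11.
The next stone forces some type to 11, so 110 + 1 = 111.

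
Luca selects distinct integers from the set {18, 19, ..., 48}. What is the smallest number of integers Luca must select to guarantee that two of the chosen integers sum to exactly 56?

22

Two chosen integers sum to 56 exactly when both halves of some pair {x, 56−x} with 18 ≤ x ≤ 56−x ≤ 38 are chosen — 10 such pairs.
The remaining 11 elements (those with no distinct partner in range) can never complete a 56-sum, so the worst case takes all of them and one from each pair: 11 + 10 = 21.
Pigeonhole: the 22nd integer has to be the second member of some pair, so 21 + 1 = 22.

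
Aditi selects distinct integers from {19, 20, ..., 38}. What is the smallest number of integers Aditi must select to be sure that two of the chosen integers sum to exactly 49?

A set avoiding the sum 49 can contain at most one of each pair {x, 49−x}, plus the 8 elements whose complement lies outside the range.
The integers 25, …, 38 (14 of them) are such a set: any two sum to at least 25+26 = 51 > 49.
By the pigeonhole principle, any 15th integer completes one of the 6 pairs, so 15 choices force a sum of 49.

15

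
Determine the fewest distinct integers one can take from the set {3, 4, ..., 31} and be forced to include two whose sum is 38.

18

Group the elements by complementary pair {x, 38−x}: {7,31}, {8,30}, {9,29}, …, giving 12 two-element pairs, the single value 19 (it cannot pair with itself since the integers are distinct), and 4 integers whose partner 38−x falls outside [3,31].
Treating each of those 17 groups as a pigeonhole, one can pick one integer per group — 17 integers — with no two summing to 38.
The 18th integer lands in an occupied pair, forcing a sum of 38.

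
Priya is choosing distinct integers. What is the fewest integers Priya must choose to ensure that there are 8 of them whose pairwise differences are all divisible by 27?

Integers whose pairwise differences are multiples of 27 are exactly those sharing a remainder mod 27. By pigeonhole, the 27 residue classes mod 27 are the pigeonholes.
With 189 integers one could put 7 in each residue class and have no class reach 8.
The 190th integer pushes some class to 8, so 27·7 + 1 = 190.

190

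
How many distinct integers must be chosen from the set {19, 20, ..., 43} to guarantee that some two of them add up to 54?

A set avoiding the sum 54 can contain at most one of each pair {x, 54−x}, plus the 9 elements whose complement lies outside the range or equal to its own complement.
The integers 27, …, 43 (17 of them) are such a set: any two sum to at least 27+28 = 55 > 54.
Any 18th integer completes one of the 8 pairs, so 18 choices force a sum of 54.

18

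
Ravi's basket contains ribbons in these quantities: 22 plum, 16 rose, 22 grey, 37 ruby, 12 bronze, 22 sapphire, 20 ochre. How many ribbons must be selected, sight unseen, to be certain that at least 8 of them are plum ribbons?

In the worst case for collecting plum ribbons, every non-plum ribbon comes out first.
There are 16 + 22 + 37 + 12 + 22 + 20 = 129 non-plum ribbons altogether.
After those, each further ribbon must be plum, so 129 + 8 = 137 draws guarantee 8 plum ribbons.

137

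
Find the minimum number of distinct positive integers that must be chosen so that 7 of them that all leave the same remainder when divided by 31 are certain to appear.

The 31 residue classes mod 31 are the pigeonholes.
With 186 integers one could put 6 in each residue class and have no class reach 7.
The 187th integer pushes some class to 7, so 31·6 + 1 = 187.

187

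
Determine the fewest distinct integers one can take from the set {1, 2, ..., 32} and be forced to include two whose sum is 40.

21

Group the elements by complementary pair {x, 40−x}: {8,32}, {9,31}, {10,30}, …, giving 12 two-element pairs; the single value 20 (it cannot pair with itself since the integers are distinct); and 7 integers whose partner 40−x falls outside [1,32].
Pigeonhole: treating each of those 20 groups as a pigeonhole, one can pick one integer per group — 20 integers — with no two summing to 40.
The 21st integer lands in an occupied pair, forcing a sum of 40.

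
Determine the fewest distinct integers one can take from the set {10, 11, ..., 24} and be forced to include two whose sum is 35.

9

A set avoiding the sum 35 can contain at most one of each pair {x, 35−x}, plus the 1 element whose complement lies outside the range.
The integers 10, …, 17 (8 of them) are such a set: any two sum to at least 10+11 = 21 and at most 16+17 = 33 < 35.
Any 9th integer completes one of the 7 pairs, so 9 choices force a sum of 35.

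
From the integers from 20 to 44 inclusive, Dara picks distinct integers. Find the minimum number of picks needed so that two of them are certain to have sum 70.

Two chosen integers sum to 70 exactly when both halves of some pair {x, 70−x} with 26 ≤ x ≤ 70−x ≤ 44 are chosen — 9 such pairs.
The remaining 7 elements (those with no distinct partner in range) can never complete a 70-sum, so the worst case takes all of them and one from each pair: 7 + 9 = 16.
By the pigeonhole principle, the 17th integer has to be the second member of some pair, so 16 + 1 = 17.

17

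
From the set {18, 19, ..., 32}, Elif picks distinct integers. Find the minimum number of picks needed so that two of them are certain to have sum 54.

11

Group the elements by complementary pair {x, 54−x}: {22,32}, {23,31}, {24,30}, …, giving 5 two-element pairs; the single value 27 (it cannot pair with itself since the integers are distinct); and 4 integers whose partner 54−x falls outside [18,32].
Treating each of those 10 groups as a pigeonhole, one can pick one integer per group — 10 integers — with no two summing to 54.
The 11th integer lands in an occupied pair, forcing a sum of 54.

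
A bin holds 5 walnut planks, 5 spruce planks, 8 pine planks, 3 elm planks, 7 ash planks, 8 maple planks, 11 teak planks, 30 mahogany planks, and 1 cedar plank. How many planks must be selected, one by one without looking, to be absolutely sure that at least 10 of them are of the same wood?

By the pigeonhole principle, the 9 woods are the holes; the planks drawn are the pigeons.
To avoid 10 of any one wood, the worst case takes at most 9 of each wood, or every plank of a wood that has fewer than 9.
That gives 5 + 5 + 8 + 3 + 7 + 8 + 9 + 9 + 1 = 55 planks with no wood reaching 10.
The next plank forces some wood to 10, so 55 + 1 = 56.

56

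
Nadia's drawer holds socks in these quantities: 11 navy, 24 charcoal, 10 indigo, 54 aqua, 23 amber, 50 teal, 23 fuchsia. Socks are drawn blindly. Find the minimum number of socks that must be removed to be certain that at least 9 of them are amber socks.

In the worst case for collecting amber socks, every non-amber sock comes out first.
There are 11 + 24 + 10 + 54 + 50 + 23 = 172 non-amber socks altogether.
After those, each further sock must be amber, so 172 + 9 = 181 draws guarantee 9 amber socks.

181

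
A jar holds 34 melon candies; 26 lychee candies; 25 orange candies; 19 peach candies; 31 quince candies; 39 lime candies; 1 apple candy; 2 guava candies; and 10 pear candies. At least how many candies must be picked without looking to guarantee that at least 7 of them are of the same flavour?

46

The 9 flavours are the holes; the candies drawn are the pigeons.
To avoid 7 of any one flavour, the worst case takes at most 6 of each flavour, or every candy of a flavour that has fewer than 6.
That gives 6 + 6 + 6 + 6 + 6 + 6 + 1 + 2 + 6 = 45 candies with no flavour reaching 7.
The next candy forces some flavour to 7, so 45 + 1 = 46.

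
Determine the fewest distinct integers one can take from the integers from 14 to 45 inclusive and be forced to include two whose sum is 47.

23

Group the elements by complementary pair {x, 47−x}: {14,33}, {15,32}, {16,31}, …, giving 10 two-element pairs and 12 integers whose partner 47−x falls outside [14,45].
By pigeonhole, treating each of those 22 groups as a pigeonhole, one can pick one integer per group — 22 integers — with no two summing to 47.
The 23rd integer lands in an occupied pair, forcing a sum of 47.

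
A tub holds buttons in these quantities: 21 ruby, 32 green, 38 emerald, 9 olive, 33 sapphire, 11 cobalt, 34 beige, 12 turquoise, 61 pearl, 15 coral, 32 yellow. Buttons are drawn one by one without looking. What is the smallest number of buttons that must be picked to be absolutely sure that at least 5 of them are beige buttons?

In the worst case for collecting beige buttons, every non-beige button comes out first.
There are 21 + 32 + 38 + 9 + 33 + 11 + 12 + 61 + 15 + 32 = 264 non-beige buttons altogether.
After those, each further button must be beige, so 264 + 5 = 269 draws guarantee 5 beige buttons.

269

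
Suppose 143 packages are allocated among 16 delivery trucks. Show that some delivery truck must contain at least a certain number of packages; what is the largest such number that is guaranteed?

9

By pigeonhole, the 16 delivery trucks are the holes and the 143 packages are the pigeons.
If every delivery truck held at most 8 packages, the total would be at most 16 × 8 = 128, which is less than 143.
So some delivery truck holds at least ⌈143/16⌉ = 9 packages.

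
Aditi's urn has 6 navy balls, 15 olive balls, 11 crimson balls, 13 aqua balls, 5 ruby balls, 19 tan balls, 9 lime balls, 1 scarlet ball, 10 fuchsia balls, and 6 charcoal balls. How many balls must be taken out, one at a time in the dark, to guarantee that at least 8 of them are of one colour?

61

An adversary could hand out at most 7 balls per colour (4 colours run out sooner): 6 + 7 + 7 + 7 + 5 + 7 + 7 + 1 + 7 + 6 = 60 balls and still no colour has 8.
By pigeonhole, one more ball lands in a colour already at 7, so 61 draws are enough and 60 are not.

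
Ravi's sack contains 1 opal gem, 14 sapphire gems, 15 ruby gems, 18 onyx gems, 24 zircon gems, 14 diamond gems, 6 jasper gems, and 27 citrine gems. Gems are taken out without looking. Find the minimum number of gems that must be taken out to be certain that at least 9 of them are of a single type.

56

Pigeonhole: the 8 types are the holes; the gems drawn are the pigeons.
To avoid 9 of any one type, the worst case takes at most 8 of each type, or every gem of a type that has fewer than 8.
That gives 1 + 8 + 8 + 8 + 8 + 8 + 6 + 8 = 55 gems with no type reaching 9.
The next gem forces some type to 9, so 55 + 1 = 56.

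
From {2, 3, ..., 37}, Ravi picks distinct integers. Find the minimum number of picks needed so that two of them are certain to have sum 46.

Two chosen integers sum to 46 exactly when both halves of some pair {x, 46−x} with 9 ≤ x ≤ 46−x ≤ 37 are chosen — 14 such pairs.
The remaining 8 elements (those with no distinct partner in range) can never complete a 46-sum, so the worst case takes all of them and one from each pair: 8 + 14 = 22.
Pigeonhole: the 23rd integer has to be the second member of some pair, so 22 + 1 = 23.

23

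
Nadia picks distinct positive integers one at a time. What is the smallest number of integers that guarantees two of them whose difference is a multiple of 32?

33

Integers whose pairwise differences are multiples of 32 are exactly those sharing a remainder mod 32. By the pigeonhole principle, the 32 residue classes mod 32 are the pigeonholes.
With 32 integers one could put 1 in each residue class and have no class reach 2.
The 33rd integer pushes some class to 2, so 32·1 + 1 = 33.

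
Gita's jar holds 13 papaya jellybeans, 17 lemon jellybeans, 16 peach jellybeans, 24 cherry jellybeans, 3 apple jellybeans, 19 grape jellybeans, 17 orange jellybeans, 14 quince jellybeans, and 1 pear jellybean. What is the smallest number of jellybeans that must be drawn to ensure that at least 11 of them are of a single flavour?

The 9 flavours are the holes; the jellybeans drawn are the pigeons.
To avoid 11 of any one flavour, the worst case takes at most 10 of each flavour, or every jellybean of a flavour that has fewer than 10.
That gives 10 + 10 + 10 + 10 + 3 + 10 + 10 + 10 + 1 = 74 jellybeans with no flavour reaching 11.
The next jellybean forces some flavour to 11, so 74 + 1 = 75.

75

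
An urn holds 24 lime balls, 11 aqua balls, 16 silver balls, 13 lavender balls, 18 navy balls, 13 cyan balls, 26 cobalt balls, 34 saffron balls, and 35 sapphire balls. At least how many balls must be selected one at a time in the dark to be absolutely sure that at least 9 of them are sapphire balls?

In the worst case for collecting sapphire balls, every non-sapphire ball comes out first.
There are 24 + 11 + 16 + 13 + 18 + 13 + 26 + 34 = 155 non-sapphire balls altogether.
After those, each further ball must be sapphire, so 155 + 9 = 164 draws guarantee 9 sapphire balls.

164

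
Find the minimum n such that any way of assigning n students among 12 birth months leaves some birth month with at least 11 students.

With 120 students one could put exactly 10 in each of the 12 birth months, and no birth month would reach 11.
Pigeonhole: one more student must land in a birth month that already has 10, giving it 11.
So 12 × 10 + 1 = 121 students are required.

121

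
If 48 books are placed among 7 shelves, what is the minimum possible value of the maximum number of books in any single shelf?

7

The 7 shelves are the holes and the 48 books are the pigeons.
If every shelf held at most 6 books, the total would be at most 7 × 6 = 42, which is less than 48.
So some shelf holds at least ⌈48/7⌉ = 7 books.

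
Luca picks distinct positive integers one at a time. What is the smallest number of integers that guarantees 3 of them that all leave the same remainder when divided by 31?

The 31 residue classes mod 31 are the pigeonholes.
With 62 integers one could put 2 in each residue class and have no class reach 3.
The 63rd integer pushes some class to 3, so 31·2 + 1 = 63.

63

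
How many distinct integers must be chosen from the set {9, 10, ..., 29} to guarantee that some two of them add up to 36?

A set avoiding the sum 36 can contain at most one of each pair {x, 36−x}, plus the 3 elements whose complement lies outside the range or equal to its own complement.
The integers 18, …, 29 (12 of them) are such a set: any two sum to at least 18+19 = 37 > 36.
Any 13th integer completes one of the 9 pairs, so 13 choices force a sum of 36.

13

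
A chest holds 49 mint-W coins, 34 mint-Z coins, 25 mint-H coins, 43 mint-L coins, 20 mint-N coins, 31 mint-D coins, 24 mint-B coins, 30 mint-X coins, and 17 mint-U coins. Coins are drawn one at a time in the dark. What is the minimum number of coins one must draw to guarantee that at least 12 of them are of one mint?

100

An adversary could hand out at most 11 coins per mint: 11 + 11 + 11 + 11 + 11 + 11 + 11 + 11 + 11 = 99 coins and still no mint has 12.
By pigeonhole, one more coin lands in a mint already at 11, so 100 draws are enough and 99 are not.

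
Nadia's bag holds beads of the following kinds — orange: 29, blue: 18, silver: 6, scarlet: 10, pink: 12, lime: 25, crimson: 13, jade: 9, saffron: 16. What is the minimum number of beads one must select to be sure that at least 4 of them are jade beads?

In the worst case for collecting jade beads, every non-jade bead comes out first.
There are 29 + 18 + 6 + 10 + 12 + 25 + 13 + 16 = 129 non-jade beads altogether.
After those, each further bead must be jade, so 129 + 4 = 133 draws guarantee 4 jade beads.

133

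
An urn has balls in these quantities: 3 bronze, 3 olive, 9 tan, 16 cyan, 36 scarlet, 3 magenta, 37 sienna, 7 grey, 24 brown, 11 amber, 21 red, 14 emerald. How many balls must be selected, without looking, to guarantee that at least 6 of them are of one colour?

Put each drawn ball into a box by colour. The largest draw with every box below 6 takes min(count, 5) from each colour; colours with fewer than 5 contribute all they have.
Σ min(cᵢ, 5) = 3 + 3 + 5 + 5 + 5 + 3 + 5 + 5 + 5 + 5 + 5 + 5 = 54.
Draw number 54 + 1 = 55 must push one box to 6.

55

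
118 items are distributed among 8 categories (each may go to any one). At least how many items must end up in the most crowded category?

The 8 categories are the holes and the 118 items are the pigeons.
If every category held at most 14 items, the total would be at most 8 × 14 = 112, which is less than 118.
So some category holds at least ⌈118/8⌉ = 15 items.

15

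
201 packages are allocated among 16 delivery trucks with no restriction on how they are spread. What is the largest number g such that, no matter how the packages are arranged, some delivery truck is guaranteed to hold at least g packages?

Pigeonhole: the 16 delivery trucks are the holes and the 201 packages are the pigeons.
If every delivery truck held at most 12 packages, the total would be at most 16 × 12 = 192, which is less than 201.
So some delivery truck holds at least ⌈201/16⌉ = 13 packages.

13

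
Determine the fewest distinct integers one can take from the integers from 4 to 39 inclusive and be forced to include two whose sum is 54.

Two chosen integers sum to 54 exactly when both halves of some pair {x, 54−x} with 15 ≤ x ≤ 54−x ≤ 39 are chosen — 12 such pairs.
The remaining 12 elements (those with no distinct partner in range) can never complete a 54-sum, so the worst case takes all of them and one from each pair: 12 + 12 = 24.
By pigeonhole, the 25th integer has to be the second member of some pair, so 24 + 1 = 25.

25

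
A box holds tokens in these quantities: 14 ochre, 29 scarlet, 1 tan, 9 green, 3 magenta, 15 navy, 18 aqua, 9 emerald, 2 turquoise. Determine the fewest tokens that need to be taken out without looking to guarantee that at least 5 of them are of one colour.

31

By the pigeonhole principle, put each drawn token into a box by colour. The largest draw with every box below 5 takes min(count, 4) from each colour; colours with fewer than 4 contribute all they have.
Σ min(cᵢ, 4) = 4 + 4 + 1 + 4 + 3 + 4 + 4 + 4 + 2 = 30.
Draw number 30 + 1 = 31 must push one box to 5.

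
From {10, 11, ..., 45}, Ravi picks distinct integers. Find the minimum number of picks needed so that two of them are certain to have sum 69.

26

A set avoiding the sum 69 can contain at most one of each pair {x, 69−x}, plus the 14 elements whose complement lies outside the range.
The integers 10, …, 34 (25 of them) are such a set: any two sum to at least 10+11 = 21 and at most 33+34 = 67 < 69.
Pigeonhole: any 26th integer completes one of the 11 pairs, so 26 choices force a sum of 69.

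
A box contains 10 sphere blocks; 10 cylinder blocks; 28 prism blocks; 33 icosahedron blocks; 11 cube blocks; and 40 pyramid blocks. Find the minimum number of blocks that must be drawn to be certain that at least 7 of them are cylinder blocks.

In the worst case for collecting cylinder blocks, every non-cylinder block comes out first.
There are 10 + 28 + 33 + 11 + 40 = 122 non-cylinder blocks altogether.
After those, each further block must be cylinder, so 122 + 7 = 129 draws guarantee 7 cylinder blocks.

129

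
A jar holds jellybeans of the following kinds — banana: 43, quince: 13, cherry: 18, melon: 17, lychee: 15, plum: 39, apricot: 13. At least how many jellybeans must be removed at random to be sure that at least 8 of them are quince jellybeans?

In the worst case for collecting quince jellybeans, every non-quince jellybean comes out first.
There are 43 + 18 + 17 + 15 + 39 + 13 = 145 non-quince jellybeans altogether.
After those, each further jellybean must be quince, so 145 + 8 = 153 draws guarantee 8 quince jellybeans.

153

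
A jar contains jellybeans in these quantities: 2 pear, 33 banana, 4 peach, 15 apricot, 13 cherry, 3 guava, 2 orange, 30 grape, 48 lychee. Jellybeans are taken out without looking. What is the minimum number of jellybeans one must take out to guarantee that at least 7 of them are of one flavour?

42

An adversary could hand out at most 6 jellybeans per flavour (4 flavours run out sooner): 2 + 6 + 4 + 6 + 6 + 3 + 2 + 6 + 6 = 41 jellybeans and still no flavour has 7.
One more jellybean lands in a flavour already at 6, so 42 draws are enough and 41 are not.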